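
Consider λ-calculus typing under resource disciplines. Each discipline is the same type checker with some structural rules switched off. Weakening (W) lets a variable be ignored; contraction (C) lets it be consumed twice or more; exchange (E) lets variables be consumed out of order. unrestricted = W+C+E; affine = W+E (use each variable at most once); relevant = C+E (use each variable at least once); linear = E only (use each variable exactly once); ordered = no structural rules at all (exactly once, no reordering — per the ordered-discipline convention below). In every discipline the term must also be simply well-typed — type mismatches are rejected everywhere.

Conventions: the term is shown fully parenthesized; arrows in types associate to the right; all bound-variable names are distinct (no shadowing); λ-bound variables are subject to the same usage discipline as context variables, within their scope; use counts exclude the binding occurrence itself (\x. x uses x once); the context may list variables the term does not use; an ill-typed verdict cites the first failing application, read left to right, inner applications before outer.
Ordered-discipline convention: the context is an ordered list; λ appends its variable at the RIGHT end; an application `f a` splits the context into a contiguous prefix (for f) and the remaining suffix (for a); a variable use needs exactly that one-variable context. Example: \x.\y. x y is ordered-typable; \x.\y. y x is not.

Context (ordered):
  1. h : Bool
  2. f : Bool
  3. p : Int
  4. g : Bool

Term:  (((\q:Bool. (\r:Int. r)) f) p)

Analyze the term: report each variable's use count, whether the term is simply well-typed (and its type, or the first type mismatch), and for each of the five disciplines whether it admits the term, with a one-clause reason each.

use counts: h=0; f=1; p=1; g=0; q [bound]=0; r [bound]=1
order of uses: r, f, p
typing: well-typed at Int
ordered: ✗, unused: h, g, q — weakening required
linear: ✗, unused: h, g, q — weakening required
affine: ✓, none of h, f, p, g, q, r used more than once
relevant: ✗, unused: h, g, q — weakening required
unrestricted: ✓, simply typable at Int; W, C, E all held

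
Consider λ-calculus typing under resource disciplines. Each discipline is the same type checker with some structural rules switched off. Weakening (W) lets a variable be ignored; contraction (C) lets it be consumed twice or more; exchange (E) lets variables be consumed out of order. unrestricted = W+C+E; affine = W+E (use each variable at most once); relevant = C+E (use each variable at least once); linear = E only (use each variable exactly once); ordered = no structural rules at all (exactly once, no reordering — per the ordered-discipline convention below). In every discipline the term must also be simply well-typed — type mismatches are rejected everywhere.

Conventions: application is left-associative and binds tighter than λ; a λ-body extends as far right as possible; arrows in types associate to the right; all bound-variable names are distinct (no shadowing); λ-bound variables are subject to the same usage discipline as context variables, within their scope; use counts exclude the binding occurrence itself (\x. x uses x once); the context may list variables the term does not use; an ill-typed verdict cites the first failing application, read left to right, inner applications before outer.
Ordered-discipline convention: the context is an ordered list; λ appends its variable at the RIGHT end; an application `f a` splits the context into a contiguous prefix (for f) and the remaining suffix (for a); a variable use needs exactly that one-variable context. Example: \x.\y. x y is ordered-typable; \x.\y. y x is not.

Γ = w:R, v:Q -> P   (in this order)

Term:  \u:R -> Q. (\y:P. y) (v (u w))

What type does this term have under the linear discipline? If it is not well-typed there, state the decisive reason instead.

term : (R -> Q) -> P
usage: w: 1, v: 1, u (bound): 1, y (bound): 1
order of uses: y, v, u, w
typing: well-typed — term : (R -> Q) -> P
per-discipline verdicts: ordered ✗ · linear ✓ · affine ✓ · relevant ✓ · unrestricted ✓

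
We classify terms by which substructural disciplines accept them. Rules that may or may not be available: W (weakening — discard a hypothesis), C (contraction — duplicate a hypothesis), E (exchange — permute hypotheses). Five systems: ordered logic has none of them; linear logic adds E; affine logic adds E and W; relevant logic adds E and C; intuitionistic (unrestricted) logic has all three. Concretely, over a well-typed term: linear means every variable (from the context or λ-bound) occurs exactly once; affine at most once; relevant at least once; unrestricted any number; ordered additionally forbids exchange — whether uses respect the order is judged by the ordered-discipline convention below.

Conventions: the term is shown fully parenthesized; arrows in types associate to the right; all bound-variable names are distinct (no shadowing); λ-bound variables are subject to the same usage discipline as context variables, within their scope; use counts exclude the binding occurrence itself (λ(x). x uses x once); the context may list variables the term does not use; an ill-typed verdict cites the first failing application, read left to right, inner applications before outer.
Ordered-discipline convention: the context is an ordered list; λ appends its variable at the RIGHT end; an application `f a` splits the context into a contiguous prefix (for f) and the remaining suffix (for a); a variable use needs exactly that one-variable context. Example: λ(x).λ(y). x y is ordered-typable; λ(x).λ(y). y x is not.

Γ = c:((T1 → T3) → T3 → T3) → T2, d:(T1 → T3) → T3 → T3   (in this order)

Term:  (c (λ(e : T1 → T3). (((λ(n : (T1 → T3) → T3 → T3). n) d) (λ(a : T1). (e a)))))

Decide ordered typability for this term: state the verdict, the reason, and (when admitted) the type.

yes — one use each (c, d, e, n, a); ordered split holds; term : T2
usage: c=1; d=1; e (λ-bound)=1; n (λ-bound)=1; a (λ-bound)=1
left-to-right use order: c, n, d, e, a
typing: well-typed at T2
across the five disciplines: ordered ✓ | linear ✓ | affine ✓ | relevant ✓ | unrestricted ✓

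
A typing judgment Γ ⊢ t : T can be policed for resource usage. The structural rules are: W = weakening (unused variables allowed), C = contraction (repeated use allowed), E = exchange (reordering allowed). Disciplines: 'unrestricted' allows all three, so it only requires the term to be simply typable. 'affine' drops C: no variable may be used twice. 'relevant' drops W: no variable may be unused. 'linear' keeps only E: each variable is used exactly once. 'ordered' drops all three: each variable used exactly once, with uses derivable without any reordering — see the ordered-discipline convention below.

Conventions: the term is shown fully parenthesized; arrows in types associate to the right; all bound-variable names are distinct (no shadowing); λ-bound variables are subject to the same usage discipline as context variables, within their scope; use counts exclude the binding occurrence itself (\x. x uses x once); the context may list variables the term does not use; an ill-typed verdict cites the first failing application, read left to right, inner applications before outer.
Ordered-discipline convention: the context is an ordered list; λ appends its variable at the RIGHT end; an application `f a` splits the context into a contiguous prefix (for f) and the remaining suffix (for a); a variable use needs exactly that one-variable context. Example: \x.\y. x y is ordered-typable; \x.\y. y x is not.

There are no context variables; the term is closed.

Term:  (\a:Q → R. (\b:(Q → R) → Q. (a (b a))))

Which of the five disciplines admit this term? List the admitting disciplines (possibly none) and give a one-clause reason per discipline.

admitted in: relevant, unrestricted
counts: a [bound]=2, b [bound]=1
left-to-right use order: a, b, a
typing: ✓ — (Q → R) → ((Q → R) → Q) → R
ordered ✗ (repeated use of a ×2)
linear ✗ (repeated use of a ×2)
affine ✗ (repeated use of a ×2)
relevant ✓ (a, b: all used, weakening unneeded)
unrestricted ✓ (well-typed at (Q → R) → ((Q → R) → Q) → R; no restrictions here)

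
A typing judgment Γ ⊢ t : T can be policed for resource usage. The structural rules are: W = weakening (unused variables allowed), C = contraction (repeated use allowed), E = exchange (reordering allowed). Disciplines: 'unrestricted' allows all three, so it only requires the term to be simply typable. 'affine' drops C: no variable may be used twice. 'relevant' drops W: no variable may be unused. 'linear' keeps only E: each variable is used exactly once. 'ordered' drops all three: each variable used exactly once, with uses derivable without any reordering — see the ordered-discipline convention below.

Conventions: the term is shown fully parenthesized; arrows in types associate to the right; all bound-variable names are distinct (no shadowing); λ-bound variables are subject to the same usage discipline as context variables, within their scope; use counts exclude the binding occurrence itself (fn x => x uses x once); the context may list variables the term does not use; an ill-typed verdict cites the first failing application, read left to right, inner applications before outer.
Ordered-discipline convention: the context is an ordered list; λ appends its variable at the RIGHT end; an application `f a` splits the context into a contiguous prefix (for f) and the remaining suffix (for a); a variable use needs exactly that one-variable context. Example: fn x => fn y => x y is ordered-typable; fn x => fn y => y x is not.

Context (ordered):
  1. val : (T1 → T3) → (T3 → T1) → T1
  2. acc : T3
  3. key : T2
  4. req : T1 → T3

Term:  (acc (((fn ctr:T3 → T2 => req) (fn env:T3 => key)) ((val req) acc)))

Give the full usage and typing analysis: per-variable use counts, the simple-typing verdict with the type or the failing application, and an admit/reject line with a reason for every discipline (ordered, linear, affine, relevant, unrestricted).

counts: val ×1; acc ×2; key ×1; req ×2; ctr [bound] ×0; env [bound] ×0
order of uses: acc, req, key, val, req, acc
typing: ill-typed: an application expects T3 → T1 but receives T3
ordered: ✗, a type mismatch blocks all five
linear: ✗, the type mismatch rejects it
affine: ✗, not simply typable
relevant: ✗, fails simple typing
unrestricted: ✗, a type mismatch blocks all five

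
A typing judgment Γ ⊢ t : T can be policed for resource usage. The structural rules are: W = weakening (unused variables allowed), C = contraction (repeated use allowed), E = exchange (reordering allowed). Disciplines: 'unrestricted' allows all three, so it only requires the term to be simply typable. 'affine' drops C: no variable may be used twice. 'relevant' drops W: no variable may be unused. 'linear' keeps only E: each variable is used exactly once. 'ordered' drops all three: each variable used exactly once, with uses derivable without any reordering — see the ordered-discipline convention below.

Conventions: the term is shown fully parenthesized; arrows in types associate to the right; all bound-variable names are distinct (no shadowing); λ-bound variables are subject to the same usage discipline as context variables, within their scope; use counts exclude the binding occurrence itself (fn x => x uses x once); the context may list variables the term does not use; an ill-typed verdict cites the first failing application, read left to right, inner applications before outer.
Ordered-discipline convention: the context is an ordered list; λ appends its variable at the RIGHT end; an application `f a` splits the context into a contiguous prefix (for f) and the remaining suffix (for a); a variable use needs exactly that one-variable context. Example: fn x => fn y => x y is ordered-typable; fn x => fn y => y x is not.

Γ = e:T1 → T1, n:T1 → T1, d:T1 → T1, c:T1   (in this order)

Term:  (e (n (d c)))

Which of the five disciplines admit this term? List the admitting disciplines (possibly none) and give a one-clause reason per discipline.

admitted in: ordered, linear, affine, relevant, unrestricted
counts: e: 1×, n: 1×, d: 1×, c: 1×
left-to-right use order: e, n, d, c
typing: ✓ — T1
ordered: ✓, e, n, d, c once each; derivable with no W/C/E
linear: ✓, single use per variable (e, n, d, c)
affine: ✓, e, n, d, c: no repeats, contraction unneeded
relevant: ✓, none of e, n, d, c goes unused
unrestricted: ✓, well-typed at T1; no restrictions here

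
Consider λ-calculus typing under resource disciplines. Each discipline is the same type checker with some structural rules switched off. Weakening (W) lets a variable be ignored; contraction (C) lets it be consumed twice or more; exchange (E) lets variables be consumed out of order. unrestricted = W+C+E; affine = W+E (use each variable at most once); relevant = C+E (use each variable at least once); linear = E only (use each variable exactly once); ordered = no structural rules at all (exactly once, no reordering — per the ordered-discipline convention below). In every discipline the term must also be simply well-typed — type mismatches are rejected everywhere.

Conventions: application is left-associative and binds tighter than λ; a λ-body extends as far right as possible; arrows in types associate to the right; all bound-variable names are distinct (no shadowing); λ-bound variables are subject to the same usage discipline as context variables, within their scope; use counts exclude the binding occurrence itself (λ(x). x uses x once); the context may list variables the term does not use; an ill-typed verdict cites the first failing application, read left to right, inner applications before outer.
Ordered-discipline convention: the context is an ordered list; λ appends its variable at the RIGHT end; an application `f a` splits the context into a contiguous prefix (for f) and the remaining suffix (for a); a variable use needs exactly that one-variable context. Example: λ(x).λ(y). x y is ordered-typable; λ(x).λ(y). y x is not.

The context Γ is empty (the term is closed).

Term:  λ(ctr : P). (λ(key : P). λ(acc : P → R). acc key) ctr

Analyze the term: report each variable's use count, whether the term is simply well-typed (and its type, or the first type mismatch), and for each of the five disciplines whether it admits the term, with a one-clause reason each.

usage: ctr (bound)=1; key (bound)=1; acc (bound)=1
use order (left to right): acc, key, ctr
typing: well-typed at P → (P → R) → R
ordered: ✗, no ordered split (uses run acc, key, ctr)
linear: ✓, each of ctr, key, acc used exactly once
affine: ✓, no duplicate uses among ctr, key, acc
relevant: ✓, none of ctr, key, acc goes unused
unrestricted: ✓, well-typed at P → (P → R) → R; no restrictions here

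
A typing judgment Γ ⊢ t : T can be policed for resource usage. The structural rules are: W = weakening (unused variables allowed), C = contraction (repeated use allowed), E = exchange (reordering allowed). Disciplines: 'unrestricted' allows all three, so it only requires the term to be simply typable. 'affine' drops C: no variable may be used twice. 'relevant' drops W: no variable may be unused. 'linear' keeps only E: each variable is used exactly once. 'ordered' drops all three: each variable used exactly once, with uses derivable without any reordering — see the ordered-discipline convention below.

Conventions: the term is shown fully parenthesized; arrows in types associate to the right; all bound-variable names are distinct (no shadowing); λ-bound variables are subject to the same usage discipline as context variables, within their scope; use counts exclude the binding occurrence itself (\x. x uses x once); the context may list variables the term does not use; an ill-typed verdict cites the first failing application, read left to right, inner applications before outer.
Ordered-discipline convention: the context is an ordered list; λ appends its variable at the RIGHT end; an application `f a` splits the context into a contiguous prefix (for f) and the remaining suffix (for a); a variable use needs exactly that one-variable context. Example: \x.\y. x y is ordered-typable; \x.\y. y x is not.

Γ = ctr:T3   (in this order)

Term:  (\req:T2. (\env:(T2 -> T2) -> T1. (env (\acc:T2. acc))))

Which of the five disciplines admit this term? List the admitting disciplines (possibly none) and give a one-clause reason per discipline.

admitting disciplines: affine, unrestricted
usage: ctr: 0×, req (λ-bound): 0×, env (λ-bound): 1×, acc (λ-bound): 1×
left-to-right use order: env, acc
typing: well-typed — term : T2 -> ((T2 -> T2) -> T1) -> T1
ordered ✗ (ctr, req never used (weakening))
linear ✗ (ctr, req never used (weakening))
affine ✓ (none of ctr, req, env, acc used more than once)
relevant ✗ (ctr, req never used (weakening))
unrestricted ✓ (typability at T2 -> ((T2 -> T2) -> T1) -> T1 is all that's needed)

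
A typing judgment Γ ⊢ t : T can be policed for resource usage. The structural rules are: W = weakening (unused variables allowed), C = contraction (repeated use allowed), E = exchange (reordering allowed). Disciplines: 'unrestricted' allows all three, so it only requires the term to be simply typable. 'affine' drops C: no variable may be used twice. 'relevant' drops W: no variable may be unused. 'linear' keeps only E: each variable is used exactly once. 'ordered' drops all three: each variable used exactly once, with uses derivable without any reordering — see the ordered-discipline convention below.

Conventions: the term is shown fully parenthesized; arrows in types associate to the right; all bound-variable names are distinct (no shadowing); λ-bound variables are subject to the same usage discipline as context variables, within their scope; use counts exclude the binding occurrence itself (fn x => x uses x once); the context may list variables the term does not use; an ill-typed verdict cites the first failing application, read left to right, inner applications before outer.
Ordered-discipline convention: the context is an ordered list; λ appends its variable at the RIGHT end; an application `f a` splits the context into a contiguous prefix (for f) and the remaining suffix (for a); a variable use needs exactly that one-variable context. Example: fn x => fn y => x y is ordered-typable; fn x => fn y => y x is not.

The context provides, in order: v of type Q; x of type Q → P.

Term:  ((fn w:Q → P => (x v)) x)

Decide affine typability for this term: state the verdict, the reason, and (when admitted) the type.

no — uses contraction: x ×2
counts: v: 1, x: 2, w (λ-bound): 0
uses in reading order: x, v, x
typing: well-typed at P
across the five disciplines: ordered ✗; linear ✗; affine ✗; relevant ✗; unrestricted ✓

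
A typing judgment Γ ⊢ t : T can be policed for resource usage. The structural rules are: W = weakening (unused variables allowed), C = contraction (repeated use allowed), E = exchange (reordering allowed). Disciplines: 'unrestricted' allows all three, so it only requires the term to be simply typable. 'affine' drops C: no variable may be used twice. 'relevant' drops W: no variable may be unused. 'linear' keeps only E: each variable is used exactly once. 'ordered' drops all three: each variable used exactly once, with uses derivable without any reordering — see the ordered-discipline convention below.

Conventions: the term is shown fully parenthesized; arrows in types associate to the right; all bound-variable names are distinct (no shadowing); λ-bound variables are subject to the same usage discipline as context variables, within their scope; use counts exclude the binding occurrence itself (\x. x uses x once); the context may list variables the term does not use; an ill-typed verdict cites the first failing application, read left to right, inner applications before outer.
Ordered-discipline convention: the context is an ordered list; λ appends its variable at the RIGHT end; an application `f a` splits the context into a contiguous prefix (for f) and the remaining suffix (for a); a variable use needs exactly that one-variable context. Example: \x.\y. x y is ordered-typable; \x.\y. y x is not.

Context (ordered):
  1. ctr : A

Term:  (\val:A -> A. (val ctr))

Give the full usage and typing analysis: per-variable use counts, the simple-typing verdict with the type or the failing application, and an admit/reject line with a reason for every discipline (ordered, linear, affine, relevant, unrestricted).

variable uses: ctr=1; val (λ-bound)=1
order of uses: val, ctr
typing: the term checks, with type (A -> A) -> A
ordered: ✗, no ordered split (uses run val, ctr)
linear: ✓, each of ctr, val used exactly once
affine: ✓, at most one use each (ctr, val)
relevant: ✓, ctr, val: all used, weakening unneeded
unrestricted: ✓, well-typed at (A -> A) -> A; no restrictions here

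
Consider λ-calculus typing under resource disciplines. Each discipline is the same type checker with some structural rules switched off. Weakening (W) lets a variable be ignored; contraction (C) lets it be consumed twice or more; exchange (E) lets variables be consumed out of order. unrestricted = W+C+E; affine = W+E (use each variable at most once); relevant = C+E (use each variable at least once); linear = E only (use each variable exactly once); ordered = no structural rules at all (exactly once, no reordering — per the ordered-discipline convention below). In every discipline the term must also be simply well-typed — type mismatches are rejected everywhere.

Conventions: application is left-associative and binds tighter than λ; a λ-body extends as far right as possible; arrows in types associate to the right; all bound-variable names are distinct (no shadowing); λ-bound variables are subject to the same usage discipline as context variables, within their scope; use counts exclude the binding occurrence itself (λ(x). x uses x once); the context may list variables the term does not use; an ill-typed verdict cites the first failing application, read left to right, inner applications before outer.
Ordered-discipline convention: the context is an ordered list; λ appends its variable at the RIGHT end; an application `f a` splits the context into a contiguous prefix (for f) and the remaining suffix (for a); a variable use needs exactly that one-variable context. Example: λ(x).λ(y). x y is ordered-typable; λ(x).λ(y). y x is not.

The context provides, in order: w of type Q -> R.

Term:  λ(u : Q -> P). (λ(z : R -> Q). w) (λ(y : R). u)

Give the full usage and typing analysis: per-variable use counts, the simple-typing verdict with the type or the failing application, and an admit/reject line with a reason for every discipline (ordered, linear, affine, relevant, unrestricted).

variable uses: w: 1×; u (λ-bound): 1×; z (λ-bound): 0×; y (λ-bound): 0×
left-to-right use order: w, u
typing: ill-typed: a function awaiting R -> Q gets R -> Q -> P
ordered ✗ (fails simple typing)
linear ✗ (a type mismatch blocks all five)
affine ✗ (the type mismatch rejects it)
relevant ✗ (not simply typable)
unrestricted ✗ (fails simple typing)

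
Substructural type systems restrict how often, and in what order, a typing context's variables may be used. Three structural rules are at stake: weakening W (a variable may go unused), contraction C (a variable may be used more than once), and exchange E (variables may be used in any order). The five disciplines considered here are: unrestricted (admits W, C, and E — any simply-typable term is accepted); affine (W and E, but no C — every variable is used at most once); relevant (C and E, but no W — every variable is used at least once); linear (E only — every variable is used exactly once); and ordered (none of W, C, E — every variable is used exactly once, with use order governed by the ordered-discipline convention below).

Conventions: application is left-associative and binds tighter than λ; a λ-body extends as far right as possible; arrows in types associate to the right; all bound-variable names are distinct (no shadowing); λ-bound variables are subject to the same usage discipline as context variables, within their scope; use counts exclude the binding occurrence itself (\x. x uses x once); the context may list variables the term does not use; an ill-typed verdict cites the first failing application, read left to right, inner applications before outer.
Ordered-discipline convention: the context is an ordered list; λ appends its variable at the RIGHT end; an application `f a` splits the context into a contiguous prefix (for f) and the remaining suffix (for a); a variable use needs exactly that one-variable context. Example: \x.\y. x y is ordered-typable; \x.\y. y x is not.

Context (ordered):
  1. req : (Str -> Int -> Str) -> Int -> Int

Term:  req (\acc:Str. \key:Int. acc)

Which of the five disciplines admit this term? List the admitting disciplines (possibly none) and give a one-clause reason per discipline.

admitted by: affine, unrestricted
variable uses: req: 1; acc (λ-bound): 1; key (λ-bound): 0
order of uses: req, acc
typing: ✓ — Int -> Int
ordered ✗ (unused: key — weakening required)
linear ✗ (unused: key — weakening required)
affine ✓ (at most one use each (req, acc, key))
relevant ✗ (unused: key — weakening required)
unrestricted ✓ (typability at Int -> Int is all that's needed)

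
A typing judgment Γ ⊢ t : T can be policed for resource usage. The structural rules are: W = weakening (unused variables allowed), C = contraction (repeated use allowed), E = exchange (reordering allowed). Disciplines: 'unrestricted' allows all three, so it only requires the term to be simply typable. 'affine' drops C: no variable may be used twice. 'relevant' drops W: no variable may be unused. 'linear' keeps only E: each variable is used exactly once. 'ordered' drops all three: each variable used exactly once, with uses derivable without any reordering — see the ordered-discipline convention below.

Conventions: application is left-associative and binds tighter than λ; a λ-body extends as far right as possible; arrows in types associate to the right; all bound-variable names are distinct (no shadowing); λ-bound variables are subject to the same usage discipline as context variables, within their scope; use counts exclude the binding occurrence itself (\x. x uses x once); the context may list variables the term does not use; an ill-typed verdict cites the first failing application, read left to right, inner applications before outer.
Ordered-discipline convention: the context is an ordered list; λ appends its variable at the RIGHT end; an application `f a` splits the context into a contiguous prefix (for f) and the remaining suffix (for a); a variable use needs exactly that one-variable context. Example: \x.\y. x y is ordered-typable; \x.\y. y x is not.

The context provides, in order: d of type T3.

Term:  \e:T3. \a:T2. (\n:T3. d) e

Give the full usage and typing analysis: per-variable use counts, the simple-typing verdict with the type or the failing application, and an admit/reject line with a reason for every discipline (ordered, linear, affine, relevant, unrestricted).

variable uses: d: 1×; e (λ-bound): 1×; a (λ-bound): 0×; n (λ-bound): 0×
order of uses: d, e
typing: well-typed at T3 → T2 → T3
ordered: ✗ — unused: a, n — weakening required
linear: ✗ — unused: a, n — weakening required
affine: ✓ — at most one use each (d, e, a, n)
relevant: ✗ — unused: a, n — weakening required
unrestricted: ✓ — well-typed at T3 → T2 → T3; no restrictions here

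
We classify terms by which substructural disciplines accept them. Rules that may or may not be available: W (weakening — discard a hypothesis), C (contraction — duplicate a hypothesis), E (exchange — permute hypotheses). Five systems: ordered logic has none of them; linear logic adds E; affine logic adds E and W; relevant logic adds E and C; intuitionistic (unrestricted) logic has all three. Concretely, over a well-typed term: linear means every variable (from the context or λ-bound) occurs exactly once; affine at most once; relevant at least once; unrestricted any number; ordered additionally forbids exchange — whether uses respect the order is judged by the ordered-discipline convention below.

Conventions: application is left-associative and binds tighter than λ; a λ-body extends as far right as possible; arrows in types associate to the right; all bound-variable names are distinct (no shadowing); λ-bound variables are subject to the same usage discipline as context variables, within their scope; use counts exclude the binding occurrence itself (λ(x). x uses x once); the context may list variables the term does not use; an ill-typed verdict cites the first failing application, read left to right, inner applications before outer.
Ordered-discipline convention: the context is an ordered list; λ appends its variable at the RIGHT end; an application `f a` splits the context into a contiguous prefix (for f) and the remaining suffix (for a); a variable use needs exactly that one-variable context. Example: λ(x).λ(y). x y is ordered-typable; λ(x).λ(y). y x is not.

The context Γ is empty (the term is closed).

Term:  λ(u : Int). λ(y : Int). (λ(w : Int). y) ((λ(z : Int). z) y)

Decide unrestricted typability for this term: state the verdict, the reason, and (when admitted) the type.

yes — well-typed at Int -> Int -> Int; no restrictions here; term : Int -> Int -> Int
use counts: u [bound]=0; y [bound]=2; w [bound]=0; z [bound]=1
uses in reading order: y, z, y
typing: well-typed — term : Int -> Int -> Int
across the five disciplines: ordered ✗ | linear ✗ | affine ✗ | relevant ✗ | unrestricted ✓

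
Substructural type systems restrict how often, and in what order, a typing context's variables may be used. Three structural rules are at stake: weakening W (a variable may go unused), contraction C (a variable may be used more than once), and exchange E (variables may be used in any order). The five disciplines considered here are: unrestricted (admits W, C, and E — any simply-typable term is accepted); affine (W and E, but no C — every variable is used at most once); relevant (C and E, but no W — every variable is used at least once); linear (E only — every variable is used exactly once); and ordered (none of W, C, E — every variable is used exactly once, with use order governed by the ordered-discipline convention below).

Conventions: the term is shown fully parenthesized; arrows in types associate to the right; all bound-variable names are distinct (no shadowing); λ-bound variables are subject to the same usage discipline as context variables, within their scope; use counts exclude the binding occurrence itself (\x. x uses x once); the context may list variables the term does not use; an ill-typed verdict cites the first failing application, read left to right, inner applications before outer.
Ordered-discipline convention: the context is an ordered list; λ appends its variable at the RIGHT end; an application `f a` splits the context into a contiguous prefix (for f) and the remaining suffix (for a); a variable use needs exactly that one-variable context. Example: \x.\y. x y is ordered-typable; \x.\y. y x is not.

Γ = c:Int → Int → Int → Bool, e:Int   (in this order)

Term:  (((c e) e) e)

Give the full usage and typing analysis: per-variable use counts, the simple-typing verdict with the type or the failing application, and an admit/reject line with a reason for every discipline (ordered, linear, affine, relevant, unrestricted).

variable uses: c=1, e=3
order of uses: c, e, e, e
typing: ✓ — Bool
ordered: ✗, e ×3 used more than once (contraction)
linear: ✗, e ×3 used more than once (contraction)
affine: ✗, e ×3 used more than once (contraction)
relevant: ✓, every one of c, e appears
unrestricted: ✓, well-typed at Bool; no restrictions here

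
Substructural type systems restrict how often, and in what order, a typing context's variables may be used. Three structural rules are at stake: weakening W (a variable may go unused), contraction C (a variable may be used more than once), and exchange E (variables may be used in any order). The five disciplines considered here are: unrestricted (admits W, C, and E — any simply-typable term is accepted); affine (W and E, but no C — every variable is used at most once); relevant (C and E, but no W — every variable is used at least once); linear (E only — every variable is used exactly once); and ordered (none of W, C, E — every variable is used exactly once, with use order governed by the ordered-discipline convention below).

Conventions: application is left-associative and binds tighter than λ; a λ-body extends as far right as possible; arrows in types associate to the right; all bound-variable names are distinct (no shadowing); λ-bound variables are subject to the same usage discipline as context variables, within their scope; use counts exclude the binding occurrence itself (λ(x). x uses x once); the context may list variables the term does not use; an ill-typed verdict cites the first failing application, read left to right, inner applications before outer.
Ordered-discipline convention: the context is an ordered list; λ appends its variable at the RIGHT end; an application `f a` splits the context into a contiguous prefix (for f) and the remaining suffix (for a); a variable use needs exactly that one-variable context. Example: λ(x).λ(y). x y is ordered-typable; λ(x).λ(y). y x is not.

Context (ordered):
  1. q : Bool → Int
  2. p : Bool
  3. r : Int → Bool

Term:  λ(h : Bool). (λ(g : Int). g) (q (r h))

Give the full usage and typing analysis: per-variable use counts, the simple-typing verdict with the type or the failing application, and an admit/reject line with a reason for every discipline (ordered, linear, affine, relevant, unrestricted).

usage: q: 1, p: 0, r: 1, h (λ-bound): 1, g (λ-bound): 1
uses in reading order: g, q, r, h
typing: ill-typed: a function awaiting Int gets Bool
ordered: ✗, not simply typable
linear: ✗, fails simple typing
affine: ✗, a type mismatch blocks all five
relevant: ✗, the type mismatch rejects it
unrestricted: ✗, not simply typable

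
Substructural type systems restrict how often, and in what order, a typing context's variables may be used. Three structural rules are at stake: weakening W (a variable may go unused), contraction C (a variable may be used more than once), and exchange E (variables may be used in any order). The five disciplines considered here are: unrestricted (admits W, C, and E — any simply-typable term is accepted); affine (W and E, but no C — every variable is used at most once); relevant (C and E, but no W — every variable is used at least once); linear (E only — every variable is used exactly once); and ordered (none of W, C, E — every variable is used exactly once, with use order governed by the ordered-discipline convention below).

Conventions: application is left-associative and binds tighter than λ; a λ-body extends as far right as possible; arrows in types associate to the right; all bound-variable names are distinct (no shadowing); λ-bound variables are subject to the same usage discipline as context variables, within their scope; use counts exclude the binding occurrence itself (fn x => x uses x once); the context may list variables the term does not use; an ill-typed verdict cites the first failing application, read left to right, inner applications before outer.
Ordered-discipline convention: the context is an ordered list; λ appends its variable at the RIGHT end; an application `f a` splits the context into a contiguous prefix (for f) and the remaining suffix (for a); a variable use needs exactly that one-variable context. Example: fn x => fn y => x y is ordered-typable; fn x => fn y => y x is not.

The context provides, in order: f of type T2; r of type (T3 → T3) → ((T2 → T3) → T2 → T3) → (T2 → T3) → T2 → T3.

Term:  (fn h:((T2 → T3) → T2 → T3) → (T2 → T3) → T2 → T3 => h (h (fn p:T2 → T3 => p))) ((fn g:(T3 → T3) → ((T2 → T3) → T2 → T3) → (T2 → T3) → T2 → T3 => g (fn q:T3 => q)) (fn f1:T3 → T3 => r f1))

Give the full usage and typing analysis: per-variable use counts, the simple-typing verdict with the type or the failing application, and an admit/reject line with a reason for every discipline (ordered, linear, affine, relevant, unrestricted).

usage: f=0, r=1, h (bound)=2, p (bound)=1, g (bound)=1, q (bound)=1, f1 (bound)=1
left-to-right use order: h, h, p, g, q, r, f1
typing: well-typed at (T2 → T3) → T2 → T3
ordered ✗ (needs contraction — h ×2; f left unused)
linear ✗ (needs contraction — h ×2; f left unused)
affine ✗ (needs contraction — h ×2)
relevant ✗ (f left unused)
unrestricted ✓ (well-typed at (T2 → T3) → T2 → T3; no restrictions here)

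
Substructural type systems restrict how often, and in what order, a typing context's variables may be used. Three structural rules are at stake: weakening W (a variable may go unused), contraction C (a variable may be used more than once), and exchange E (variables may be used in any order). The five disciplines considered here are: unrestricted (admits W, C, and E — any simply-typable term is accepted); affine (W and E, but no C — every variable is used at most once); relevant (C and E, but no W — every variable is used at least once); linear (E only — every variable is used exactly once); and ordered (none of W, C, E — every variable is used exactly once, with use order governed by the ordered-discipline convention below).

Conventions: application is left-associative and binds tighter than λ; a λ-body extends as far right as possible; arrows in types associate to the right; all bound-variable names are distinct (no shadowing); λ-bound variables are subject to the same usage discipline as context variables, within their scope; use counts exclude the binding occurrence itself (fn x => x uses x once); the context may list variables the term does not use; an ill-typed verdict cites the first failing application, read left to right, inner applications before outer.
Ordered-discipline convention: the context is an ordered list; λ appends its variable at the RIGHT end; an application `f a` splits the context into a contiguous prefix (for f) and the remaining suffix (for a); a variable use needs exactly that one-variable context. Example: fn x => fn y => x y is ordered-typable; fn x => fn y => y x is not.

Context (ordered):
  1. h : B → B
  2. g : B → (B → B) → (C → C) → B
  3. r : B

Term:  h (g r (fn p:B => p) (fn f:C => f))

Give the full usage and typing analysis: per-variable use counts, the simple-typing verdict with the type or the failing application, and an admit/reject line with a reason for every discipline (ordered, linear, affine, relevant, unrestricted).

counts: h=1; g=1; r=1; p (λ-bound)=1; f (λ-bound)=1
use order (left to right): h, g, r, p, f
typing: ✓ — B
ordered: ✓, one use each (h, g, r, p, f); ordered split holds
linear: ✓, single use per variable (h, g, r, p, f)
affine: ✓, at most one use each (h, g, r, p, f)
relevant: ✓, h, g, r, p, f: all used, weakening unneeded
unrestricted: ✓, typability at B is all that's needed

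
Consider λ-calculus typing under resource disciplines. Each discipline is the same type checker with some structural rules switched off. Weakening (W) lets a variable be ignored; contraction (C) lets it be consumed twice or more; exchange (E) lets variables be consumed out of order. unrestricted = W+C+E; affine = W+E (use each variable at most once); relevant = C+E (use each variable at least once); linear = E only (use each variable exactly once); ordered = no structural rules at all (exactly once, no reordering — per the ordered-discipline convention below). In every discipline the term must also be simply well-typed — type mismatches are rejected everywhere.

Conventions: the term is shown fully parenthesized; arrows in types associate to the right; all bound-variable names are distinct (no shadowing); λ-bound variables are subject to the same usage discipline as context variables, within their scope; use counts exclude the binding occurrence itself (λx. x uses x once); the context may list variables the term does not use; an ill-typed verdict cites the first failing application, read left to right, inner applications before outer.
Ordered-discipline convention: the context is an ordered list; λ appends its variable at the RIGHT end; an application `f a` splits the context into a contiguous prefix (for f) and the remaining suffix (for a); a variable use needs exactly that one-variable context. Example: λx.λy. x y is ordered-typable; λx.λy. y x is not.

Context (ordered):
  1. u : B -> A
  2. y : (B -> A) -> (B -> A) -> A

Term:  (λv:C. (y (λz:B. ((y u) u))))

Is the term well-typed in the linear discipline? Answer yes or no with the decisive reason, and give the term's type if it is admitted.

no — uses contraction: u ×2, y ×2; v, z never used (weakening)
counts: u=2, y=2, v [bound]=0, z [bound]=0
left-to-right use order: y, y, u, u
typing: well-typed — term : C -> (B -> A) -> A
all disciplines: ordered ✗ · linear ✗ · affine ✗ · relevant ✗ · unrestricted ✓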